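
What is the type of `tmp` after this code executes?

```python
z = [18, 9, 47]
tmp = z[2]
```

Indexing a list of ints returns int (z[2] = 47)

int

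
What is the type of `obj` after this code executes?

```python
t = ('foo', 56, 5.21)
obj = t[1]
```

Index 1 of tuple is 56 which is int

int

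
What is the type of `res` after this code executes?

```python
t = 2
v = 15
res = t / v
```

int / int always returns float in Python 3 (2 / 15 = 0.133333)

float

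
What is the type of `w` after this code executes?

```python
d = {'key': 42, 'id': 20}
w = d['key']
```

Accessing dict[str, int] with key 'key' returns int value 42

int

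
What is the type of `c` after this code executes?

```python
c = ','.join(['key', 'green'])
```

str.join() returns str

str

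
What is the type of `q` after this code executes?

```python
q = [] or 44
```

'or' returns first truthy value (44, which is int)

int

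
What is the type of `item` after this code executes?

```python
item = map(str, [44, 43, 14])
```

map() returns a map iterator object

map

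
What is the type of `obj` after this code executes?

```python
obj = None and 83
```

'and' returns first falsy value (None)

NoneType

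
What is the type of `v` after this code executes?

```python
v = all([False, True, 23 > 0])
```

all() returns bool

bool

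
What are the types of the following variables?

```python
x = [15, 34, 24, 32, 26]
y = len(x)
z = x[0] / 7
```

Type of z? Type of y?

int / int returns float; len() returns int

float, int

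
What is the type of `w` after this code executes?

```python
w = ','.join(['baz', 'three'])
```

str.join() returns str

str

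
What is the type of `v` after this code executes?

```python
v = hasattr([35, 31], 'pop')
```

hasattr() returns bool

bool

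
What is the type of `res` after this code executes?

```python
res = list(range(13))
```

list(range(...)) returns list

list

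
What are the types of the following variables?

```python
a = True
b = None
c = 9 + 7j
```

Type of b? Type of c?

b is NoneType; c is complex

NoneType, complex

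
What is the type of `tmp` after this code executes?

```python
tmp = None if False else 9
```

Ternary: condition is False, else branch (9) taken → int

int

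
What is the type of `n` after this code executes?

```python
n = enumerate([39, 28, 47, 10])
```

enumerate() returns an enumerate iterator object

enumerate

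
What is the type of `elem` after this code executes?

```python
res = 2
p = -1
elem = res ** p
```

int ** negative int returns float

float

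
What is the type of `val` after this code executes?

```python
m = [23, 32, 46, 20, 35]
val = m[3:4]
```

Slicing a list always returns a list

list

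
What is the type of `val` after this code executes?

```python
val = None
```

None has type NoneType

NoneType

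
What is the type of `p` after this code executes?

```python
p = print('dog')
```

print() returns None

NoneType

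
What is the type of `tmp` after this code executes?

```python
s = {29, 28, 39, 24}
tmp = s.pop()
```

Popping from a set of ints returns int

int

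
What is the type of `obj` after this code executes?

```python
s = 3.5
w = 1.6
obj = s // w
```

float // float returns float (floor division preserves float type)

float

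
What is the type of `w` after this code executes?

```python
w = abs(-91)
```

abs() of int returns int

int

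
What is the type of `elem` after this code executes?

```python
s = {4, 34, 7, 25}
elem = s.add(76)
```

set.add() returns None (mutates in place)

NoneType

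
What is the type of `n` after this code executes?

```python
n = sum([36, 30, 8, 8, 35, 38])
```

sum() of ints returns int

int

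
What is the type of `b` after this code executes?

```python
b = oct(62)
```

oct() returns str representation

str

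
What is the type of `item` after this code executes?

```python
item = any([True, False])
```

any() returns bool

bool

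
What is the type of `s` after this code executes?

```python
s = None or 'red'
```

'or' with None returns the other value ('red', str)

str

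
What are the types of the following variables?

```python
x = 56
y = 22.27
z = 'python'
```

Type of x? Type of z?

x is int; z is str

int, str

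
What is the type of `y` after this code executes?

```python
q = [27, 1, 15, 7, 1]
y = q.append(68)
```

list.append() returns None (mutates in place)

NoneType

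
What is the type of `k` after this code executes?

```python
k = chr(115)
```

chr() returns str (single character)

str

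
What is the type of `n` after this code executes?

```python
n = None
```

None has type NoneType

NoneType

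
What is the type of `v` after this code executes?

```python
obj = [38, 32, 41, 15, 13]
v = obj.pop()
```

list.pop() returns the popped element (int here)

int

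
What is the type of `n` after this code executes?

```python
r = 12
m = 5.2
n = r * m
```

int * float returns float (12 * 5.2 = 62.4)

float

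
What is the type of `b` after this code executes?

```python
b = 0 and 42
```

'and' returns the first falsy value (0, which is int)

int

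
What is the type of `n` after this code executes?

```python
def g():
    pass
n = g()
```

A function with no return statement returns None

NoneType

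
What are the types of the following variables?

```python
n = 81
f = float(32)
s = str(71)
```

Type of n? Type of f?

n is int; f is float

int, float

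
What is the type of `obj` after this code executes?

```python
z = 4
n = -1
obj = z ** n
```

int ** negative int returns float

float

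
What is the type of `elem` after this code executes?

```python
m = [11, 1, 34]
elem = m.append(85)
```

list.append() returns None (mutates in place)

NoneType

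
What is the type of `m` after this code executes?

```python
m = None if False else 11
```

Ternary: condition is False, else branch (11) taken → int

int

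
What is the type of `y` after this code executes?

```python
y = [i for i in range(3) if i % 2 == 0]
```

A list comprehension [...] produces a list

list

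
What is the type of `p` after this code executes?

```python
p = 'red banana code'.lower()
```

str.lower() returns str

str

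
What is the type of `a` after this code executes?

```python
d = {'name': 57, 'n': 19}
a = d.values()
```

.values() returns a dict_values view object

dict_values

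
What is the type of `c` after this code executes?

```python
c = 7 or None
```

'or' returns first truthy value (7, int)

int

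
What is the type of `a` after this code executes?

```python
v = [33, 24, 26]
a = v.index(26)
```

list.index() returns int

int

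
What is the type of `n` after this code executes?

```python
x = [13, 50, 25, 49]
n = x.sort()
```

list.sort() returns None (sorts in place)

NoneType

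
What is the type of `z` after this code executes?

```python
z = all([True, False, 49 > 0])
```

all() returns bool

bool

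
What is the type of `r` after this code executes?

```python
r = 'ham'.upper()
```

str.upper() returns str

str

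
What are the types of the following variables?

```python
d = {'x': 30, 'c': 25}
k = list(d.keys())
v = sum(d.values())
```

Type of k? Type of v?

list(...) returns list; sum of int values returns int

list, int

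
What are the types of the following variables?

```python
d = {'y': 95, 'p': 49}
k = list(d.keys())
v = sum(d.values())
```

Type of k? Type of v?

list(...) returns list; sum of int values returns int

list, int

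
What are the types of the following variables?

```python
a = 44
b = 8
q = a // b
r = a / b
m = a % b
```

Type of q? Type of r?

int // int returns int; int / int returns float

int, float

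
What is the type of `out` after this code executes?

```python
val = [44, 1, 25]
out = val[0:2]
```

Slicing a list always returns a list

list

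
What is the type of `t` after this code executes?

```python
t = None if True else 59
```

Ternary: condition is True, if branch (None) taken → NoneType

NoneType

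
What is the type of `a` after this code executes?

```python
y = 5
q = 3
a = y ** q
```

int ** positive int returns int (5 ** 3 = 125)

int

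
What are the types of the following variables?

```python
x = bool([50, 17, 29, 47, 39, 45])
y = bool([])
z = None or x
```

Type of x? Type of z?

bool() returns bool; None or <bool> returns the bool

bool, bool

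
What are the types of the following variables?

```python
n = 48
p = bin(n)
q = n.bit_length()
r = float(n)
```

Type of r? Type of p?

float() returns float; bin() returns str

float, str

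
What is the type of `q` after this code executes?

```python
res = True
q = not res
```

'not' always returns bool

bool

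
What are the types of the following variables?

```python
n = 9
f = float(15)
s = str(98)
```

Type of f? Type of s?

f is float; s is str

float, str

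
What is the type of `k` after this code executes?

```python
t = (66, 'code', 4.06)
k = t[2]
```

Index 2 of tuple is 4.06 which is float

float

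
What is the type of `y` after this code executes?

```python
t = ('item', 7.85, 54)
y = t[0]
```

Index 0 of tuple is 'item' which is str

str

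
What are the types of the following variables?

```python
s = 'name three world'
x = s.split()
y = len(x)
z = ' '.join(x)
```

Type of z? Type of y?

str.join() returns str; len() returns int

str, int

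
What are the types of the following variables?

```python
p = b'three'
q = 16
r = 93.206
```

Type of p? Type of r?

p is bytes; r is float

bytes, float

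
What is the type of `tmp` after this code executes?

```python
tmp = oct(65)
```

oct() returns str representation

str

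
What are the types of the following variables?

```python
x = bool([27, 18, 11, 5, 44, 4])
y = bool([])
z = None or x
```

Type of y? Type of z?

bool() returns bool; None or <bool> returns the bool

bool, bool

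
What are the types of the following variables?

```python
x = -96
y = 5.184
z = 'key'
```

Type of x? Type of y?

x is int; y is float

int, float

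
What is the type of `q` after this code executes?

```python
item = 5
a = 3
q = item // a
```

int // int returns int (5 // 3 = 1)

int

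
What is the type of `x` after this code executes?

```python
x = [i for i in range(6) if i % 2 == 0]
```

A list comprehension [...] produces a list

list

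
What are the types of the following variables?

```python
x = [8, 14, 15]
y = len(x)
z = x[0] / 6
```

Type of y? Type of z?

len() returns int; int / int returns float

int, float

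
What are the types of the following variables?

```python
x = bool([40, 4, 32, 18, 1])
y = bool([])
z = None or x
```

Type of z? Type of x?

None or <bool> returns the bool; bool() returns bool

bool, bool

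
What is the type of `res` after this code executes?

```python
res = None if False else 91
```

Ternary: condition is False, else branch (91) taken → int

int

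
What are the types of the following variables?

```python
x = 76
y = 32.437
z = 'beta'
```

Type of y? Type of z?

y is float; z is str

float, str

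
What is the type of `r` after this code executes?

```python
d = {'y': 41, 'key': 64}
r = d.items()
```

dict.items() returns a dict_items view

dict_items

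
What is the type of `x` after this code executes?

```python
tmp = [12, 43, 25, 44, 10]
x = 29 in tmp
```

'in' operator returns bool

bool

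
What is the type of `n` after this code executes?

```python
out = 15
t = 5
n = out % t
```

int % int returns int (15 % 5 = 0)

int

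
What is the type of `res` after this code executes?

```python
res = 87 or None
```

'or' returns first truthy value (87, int)

int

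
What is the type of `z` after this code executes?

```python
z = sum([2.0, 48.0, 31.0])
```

sum() of floats returns float

float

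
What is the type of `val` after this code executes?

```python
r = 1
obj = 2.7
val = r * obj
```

int * float returns float (1 * 2.7 = 2.7)

float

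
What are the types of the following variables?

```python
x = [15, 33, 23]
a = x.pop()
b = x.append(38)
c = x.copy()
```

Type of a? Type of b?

list.pop() returns the element (int); list.append() returns None

int, NoneType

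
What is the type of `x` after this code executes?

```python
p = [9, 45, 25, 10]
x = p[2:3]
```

Slicing a list always returns a list

list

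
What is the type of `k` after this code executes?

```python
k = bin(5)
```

bin() returns str representation

str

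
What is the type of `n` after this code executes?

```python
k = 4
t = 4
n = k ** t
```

int ** positive int returns int (4 ** 4 = 256)

int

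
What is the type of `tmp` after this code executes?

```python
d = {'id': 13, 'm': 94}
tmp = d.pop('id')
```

dict.pop() returns the value (int)

int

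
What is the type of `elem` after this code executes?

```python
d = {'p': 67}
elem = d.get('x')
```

dict.get() returns None when key 'x' is not found and no default given

NoneType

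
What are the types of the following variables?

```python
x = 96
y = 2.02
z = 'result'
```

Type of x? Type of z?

x is int; z is str

int, str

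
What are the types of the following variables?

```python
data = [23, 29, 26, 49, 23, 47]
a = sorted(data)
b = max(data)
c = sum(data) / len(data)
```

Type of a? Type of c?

sorted() returns list; int / int returns float

list, float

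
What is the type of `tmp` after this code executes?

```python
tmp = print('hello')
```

print() returns None

NoneType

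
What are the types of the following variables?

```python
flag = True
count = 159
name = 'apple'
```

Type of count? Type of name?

count is int; name is str

int, str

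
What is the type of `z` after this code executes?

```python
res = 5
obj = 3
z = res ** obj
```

int ** positive int returns int (5 ** 3 = 125)

int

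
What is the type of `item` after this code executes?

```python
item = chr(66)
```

chr() returns str (single character)

str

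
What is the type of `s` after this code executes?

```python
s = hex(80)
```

hex() returns str representation

str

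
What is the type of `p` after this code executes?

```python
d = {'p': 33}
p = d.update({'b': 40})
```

dict.update() returns None

NoneType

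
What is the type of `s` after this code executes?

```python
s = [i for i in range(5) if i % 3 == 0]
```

A list comprehension [...] produces a list

list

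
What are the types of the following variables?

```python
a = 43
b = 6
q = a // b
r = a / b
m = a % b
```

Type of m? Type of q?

int % int returns int; int // int returns int

int, int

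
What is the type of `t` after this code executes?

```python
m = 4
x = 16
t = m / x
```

int / int always returns float in Python 3 (4 / 16 = 0.25)

float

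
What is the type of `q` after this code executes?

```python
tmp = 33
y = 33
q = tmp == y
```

Equality comparison returns bool

bool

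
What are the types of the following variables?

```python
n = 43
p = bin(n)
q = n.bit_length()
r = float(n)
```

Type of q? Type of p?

int.bit_length() returns int; bin() returns str

int, str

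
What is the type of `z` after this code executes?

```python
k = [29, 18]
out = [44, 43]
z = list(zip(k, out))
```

list(zip(...)) returns a list of tuples

list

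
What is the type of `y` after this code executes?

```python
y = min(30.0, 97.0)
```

min() of floats returns float

float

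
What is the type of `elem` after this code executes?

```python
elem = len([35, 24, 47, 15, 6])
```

len() always returns int

int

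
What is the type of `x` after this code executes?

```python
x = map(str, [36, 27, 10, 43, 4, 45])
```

map() returns a map iterator object

map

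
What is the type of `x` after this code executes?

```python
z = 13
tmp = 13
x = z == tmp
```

Equality comparison returns bool

bool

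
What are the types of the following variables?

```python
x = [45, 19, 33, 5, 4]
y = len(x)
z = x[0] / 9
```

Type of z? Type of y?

int / int returns float; len() returns int

float, int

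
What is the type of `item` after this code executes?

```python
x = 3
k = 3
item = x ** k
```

int ** positive int returns int (3 ** 3 = 27)

int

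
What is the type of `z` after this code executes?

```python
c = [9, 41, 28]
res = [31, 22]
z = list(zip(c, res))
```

list(zip(...)) returns a list of tuples

list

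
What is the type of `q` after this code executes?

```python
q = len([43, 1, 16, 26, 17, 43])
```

len() always returns int

int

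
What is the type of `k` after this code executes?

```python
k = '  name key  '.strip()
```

str.strip() returns str

str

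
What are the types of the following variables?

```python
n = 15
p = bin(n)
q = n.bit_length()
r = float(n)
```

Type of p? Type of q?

bin() returns str; int.bit_length() returns int

str, int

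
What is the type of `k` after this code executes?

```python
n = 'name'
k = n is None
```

'is' comparison returns bool

bool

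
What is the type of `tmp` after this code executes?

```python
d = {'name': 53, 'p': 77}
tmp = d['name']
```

Accessing dict[str, int] with key 'name' returns int value 53

int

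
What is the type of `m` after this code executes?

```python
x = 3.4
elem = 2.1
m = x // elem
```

float // float returns float (floor division preserves float type)

float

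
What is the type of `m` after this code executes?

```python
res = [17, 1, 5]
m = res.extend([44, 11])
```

list.extend() returns None

NoneType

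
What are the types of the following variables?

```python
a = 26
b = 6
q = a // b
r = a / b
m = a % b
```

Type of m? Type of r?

int % int returns int; int / int returns float

int, float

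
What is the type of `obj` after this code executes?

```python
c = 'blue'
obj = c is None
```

'is' comparison returns bool

bool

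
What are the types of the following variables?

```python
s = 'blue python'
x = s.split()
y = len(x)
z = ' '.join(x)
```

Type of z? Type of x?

str.join() returns str; str.split() returns list

str, list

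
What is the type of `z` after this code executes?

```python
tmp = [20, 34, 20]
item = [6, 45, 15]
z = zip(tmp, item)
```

zip() returns a zip iterator object

zip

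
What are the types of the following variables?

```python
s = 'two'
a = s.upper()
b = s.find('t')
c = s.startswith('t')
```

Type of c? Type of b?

str.startswith() returns bool; str.find() returns int

bool, int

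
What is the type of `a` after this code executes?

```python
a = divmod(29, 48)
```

divmod() returns a tuple (quotient, remainder)

tuple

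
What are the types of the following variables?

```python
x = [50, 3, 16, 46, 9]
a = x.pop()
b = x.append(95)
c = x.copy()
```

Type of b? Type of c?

list.append() returns None; list.copy() returns list

NoneType, list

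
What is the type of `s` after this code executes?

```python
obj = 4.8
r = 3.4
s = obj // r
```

float // float returns float (floor division preserves float type)

float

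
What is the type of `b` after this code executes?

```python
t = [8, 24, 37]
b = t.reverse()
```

list.reverse() returns None

NoneType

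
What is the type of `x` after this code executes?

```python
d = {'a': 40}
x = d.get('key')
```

dict.get() returns None when key 'key' is not found and no default given

NoneType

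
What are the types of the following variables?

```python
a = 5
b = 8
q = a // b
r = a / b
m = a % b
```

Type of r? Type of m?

int / int returns float; int % int returns int

float, int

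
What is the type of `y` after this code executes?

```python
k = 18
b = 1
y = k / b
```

int / int always returns float in Python 3 (18 / 1 = 18)

float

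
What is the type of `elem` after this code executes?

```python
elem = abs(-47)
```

abs() of int returns int

int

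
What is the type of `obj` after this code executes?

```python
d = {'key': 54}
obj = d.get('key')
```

dict.get() returns the value (int) when key is found

int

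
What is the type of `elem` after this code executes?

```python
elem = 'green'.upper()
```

str.upper() returns str

str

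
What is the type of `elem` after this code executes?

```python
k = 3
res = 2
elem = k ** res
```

int ** positive int returns int (3 ** 2 = 9)

int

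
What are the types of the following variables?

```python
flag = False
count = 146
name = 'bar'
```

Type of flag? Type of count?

flag is bool; count is int

bool, int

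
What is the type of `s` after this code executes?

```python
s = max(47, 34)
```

max() of ints returns int

int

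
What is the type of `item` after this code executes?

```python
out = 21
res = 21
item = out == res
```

Equality comparison returns bool

bool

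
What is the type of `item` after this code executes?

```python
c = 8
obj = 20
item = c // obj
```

int // int returns int (8 // 20 = 0)

int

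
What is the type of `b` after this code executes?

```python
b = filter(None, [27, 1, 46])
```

filter() returns a filter iterator object

filter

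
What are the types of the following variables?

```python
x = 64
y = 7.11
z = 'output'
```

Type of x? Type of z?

x is int; z is str

int, str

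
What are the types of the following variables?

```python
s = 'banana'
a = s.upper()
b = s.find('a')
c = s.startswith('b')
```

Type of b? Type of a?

str.find() returns int; str.upper() returns str

int, str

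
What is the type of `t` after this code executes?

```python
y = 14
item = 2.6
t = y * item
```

int * float returns float (14 * 2.6 = 36.4)

float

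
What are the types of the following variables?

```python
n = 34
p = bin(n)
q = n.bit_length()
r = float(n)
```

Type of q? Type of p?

int.bit_length() returns int; bin() returns str

int, str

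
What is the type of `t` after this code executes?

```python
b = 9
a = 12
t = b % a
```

int % int returns int (9 % 12 = 9)

int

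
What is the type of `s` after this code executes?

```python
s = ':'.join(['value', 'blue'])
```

str.join() returns str

str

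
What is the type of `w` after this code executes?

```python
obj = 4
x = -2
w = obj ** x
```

int ** negative int returns float

float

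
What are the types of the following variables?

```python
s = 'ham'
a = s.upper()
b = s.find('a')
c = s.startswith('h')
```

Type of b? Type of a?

str.find() returns int; str.upper() returns str

int, str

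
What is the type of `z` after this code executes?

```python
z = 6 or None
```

'or' returns first truthy value (6, int)

int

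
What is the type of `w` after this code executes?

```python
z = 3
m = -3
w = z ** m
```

int ** negative int returns float

float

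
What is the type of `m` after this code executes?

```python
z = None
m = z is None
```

'is' comparison returns bool

bool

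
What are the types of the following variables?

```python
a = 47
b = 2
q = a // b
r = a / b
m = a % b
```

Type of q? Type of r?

int // int returns int; int / int returns float

int, float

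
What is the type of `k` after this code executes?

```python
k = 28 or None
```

'or' returns first truthy value (28, int)

int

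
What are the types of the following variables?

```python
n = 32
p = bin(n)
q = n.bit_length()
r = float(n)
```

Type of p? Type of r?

bin() returns str; float() returns float

str, float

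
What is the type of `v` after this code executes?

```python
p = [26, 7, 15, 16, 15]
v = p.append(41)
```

list.append() returns None (mutates in place)

NoneType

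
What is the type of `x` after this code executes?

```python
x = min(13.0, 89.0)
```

min() of floats returns float

float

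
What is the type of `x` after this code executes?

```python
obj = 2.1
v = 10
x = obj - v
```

float - int returns float (2.1 - 10 = -7.9)

float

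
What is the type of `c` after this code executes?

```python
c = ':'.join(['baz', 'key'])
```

str.join() returns str

str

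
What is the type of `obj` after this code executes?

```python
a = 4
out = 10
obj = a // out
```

int // int returns int (4 // 10 = 0)

int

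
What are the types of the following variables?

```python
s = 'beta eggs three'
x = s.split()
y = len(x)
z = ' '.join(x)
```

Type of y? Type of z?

len() returns int; str.join() returns str

int, str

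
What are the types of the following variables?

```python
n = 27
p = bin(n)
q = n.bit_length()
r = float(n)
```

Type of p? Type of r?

bin() returns str; float() returns float

str, float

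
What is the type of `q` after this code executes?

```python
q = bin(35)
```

bin() returns str representation

str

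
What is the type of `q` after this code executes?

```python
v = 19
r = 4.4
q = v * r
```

int * float returns float (19 * 4.4 = 83.6)

float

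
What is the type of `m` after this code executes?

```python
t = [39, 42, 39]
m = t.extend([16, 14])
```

list.extend() returns None

NoneType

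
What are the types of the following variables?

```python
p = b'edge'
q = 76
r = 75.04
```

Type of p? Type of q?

p is bytes; q is int

bytes, int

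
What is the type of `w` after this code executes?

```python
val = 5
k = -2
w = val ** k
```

int ** negative int returns float

float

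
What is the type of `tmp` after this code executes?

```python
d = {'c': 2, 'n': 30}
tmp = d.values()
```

.values() returns a dict_values view object

dict_values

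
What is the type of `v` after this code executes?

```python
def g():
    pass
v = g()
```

A function with no return statement returns None

NoneType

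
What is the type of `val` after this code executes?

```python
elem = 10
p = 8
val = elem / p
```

int / int always returns float in Python 3 (10 / 8 = 1.25)

float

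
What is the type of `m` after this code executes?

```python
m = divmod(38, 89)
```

divmod() returns a tuple (quotient, remainder)

tuple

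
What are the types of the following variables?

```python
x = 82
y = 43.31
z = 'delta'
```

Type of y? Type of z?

y is float; z is str

float, str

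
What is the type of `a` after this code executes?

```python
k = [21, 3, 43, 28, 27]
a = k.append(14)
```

list.append() returns None (mutates in place)

NoneType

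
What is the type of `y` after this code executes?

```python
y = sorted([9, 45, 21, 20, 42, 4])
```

sorted() always returns list

list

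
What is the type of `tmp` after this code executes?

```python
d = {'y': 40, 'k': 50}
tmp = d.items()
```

dict.items() returns a dict_items view

dict_items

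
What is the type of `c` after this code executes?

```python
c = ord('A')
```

ord() returns int (Unicode code point)

int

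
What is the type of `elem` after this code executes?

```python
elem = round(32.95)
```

round() with no ndigits arg returns int

int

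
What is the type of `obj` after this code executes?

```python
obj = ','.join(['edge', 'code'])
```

str.join() returns str

str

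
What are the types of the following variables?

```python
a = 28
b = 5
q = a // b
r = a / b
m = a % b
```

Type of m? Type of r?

int % int returns int; int / int returns float

int, float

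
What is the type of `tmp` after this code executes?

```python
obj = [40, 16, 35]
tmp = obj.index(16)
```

list.index() returns int

int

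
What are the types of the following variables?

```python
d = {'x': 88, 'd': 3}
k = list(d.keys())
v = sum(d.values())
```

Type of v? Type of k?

sum of int values returns int; list(...) returns list

int, list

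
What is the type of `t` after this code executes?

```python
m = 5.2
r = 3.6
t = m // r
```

float // float returns float (floor division preserves float type)

float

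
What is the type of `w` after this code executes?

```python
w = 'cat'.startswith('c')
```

str.startswith() returns bool

bool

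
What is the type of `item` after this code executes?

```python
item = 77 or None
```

'or' returns first truthy value (77, int)

int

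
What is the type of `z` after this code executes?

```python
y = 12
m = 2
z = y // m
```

int // int returns int (12 // 2 = 6)

int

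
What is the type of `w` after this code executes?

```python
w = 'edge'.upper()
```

str.upper() returns str

str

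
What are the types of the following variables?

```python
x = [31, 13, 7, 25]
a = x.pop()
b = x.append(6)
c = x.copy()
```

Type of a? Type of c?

list.pop() returns the element (int); list.copy() returns list

int, list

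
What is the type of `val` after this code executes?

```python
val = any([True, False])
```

any() returns bool

bool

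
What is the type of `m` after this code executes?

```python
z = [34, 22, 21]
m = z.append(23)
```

list.append() returns None (mutates in place)

NoneType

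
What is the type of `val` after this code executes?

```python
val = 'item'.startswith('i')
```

str.startswith() returns bool

bool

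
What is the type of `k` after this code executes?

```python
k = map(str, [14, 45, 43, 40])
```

map() returns a map iterator object

map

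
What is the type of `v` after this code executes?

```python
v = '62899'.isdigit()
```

str.isdigit() returns bool

bool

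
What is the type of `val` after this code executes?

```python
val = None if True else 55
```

Ternary: condition is True, if branch (None) taken → NoneType

NoneType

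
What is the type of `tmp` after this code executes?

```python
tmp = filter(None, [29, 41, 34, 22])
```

filter() returns a filter iterator object

filter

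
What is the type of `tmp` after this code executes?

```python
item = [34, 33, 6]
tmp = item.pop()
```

list.pop() returns the popped element (int here)

int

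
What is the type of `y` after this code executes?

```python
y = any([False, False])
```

any() returns bool

bool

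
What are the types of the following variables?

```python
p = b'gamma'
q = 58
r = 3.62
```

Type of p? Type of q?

p is bytes; q is int

bytes, int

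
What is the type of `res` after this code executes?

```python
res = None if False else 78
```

Ternary: condition is False, else branch (78) taken → int

int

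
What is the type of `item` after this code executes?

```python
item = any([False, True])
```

any() returns bool

bool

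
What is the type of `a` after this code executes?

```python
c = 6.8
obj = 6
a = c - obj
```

float - int returns float (6.8 - 6 = 0.8)

float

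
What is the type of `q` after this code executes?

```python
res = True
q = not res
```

'not' always returns bool

bool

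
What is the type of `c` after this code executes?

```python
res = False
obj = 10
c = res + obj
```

bool + int returns int (False is 0, so 0 + 10 = 10)

int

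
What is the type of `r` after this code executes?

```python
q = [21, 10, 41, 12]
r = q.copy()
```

list.copy() returns list

list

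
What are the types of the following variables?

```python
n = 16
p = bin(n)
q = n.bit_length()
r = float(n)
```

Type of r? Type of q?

float() returns float; int.bit_length() returns int

float, int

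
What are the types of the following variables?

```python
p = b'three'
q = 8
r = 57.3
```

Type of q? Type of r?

q is int; r is float

int, float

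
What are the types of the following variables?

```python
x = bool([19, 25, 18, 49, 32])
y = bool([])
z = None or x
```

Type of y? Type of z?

bool() returns bool; None or <bool> returns the bool

bool, bool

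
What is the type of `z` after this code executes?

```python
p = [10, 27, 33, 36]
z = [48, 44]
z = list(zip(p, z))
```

list(zip(...)) returns a list of tuples

list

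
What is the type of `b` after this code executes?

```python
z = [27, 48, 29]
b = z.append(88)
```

list.append() returns None (mutates in place)

NoneType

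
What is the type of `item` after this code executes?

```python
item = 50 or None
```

'or' returns first truthy value (50, int)

int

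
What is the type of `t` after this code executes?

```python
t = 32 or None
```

'or' returns first truthy value (32, int)

int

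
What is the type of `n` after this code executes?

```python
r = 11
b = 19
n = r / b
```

int / int always returns float in Python 3 (11 / 19 = 0.578947)

float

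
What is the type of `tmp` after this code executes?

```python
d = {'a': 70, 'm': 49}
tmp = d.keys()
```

.keys() returns a dict_keys view object

dict_keys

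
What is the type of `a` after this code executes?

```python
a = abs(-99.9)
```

abs() of float returns float

float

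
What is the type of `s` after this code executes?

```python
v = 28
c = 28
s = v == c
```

Equality comparison returns bool

bool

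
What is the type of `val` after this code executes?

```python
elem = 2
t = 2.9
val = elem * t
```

int * float returns float (2 * 2.9 = 5.8)

float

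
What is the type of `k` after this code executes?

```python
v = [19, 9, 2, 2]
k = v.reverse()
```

list.reverse() returns None

NoneType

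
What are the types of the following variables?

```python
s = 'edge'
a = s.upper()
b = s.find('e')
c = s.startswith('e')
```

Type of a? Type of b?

str.upper() returns str; str.find() returns int

str, int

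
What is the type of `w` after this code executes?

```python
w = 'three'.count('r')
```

str.count() returns int

int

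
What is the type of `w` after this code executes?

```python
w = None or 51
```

'or' with None returns the other value (51, int)

int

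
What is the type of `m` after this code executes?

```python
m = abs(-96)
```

abs() of int returns int

int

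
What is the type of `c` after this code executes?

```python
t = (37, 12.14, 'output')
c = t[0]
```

Index 0 of tuple is 37 which is int

int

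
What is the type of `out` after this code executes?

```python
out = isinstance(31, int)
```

isinstance() returns bool

bool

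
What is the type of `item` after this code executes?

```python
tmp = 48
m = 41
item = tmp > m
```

Comparison operators return bool

bool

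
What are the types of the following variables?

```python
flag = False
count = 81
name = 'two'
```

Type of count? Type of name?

count is int; name is str

int, str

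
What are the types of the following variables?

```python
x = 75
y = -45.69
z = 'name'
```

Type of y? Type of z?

y is float; z is str

float, str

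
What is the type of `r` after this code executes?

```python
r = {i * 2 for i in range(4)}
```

A set comprehension {expr for x in iterable} produces a set

set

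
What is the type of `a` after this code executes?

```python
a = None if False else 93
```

Ternary: condition is False, else branch (93) taken → int

int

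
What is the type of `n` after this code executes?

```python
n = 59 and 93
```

'and' returns the last value when all truthy (93, which is int)

int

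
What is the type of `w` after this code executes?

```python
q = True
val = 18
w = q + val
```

bool + int returns int (True is 1, so 1 + 18 = 19)

int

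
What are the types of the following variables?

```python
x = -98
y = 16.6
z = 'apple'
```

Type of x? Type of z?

x is int; z is str

int, str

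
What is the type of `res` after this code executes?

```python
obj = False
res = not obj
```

'not' always returns bool

bool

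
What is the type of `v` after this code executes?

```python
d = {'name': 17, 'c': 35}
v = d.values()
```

.values() returns a dict_values view object

dict_values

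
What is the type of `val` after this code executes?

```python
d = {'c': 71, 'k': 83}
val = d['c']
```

Accessing dict[str, int] with key 'c' returns int value 71

int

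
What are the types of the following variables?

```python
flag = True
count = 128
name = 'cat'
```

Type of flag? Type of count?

flag is bool; count is int

bool, int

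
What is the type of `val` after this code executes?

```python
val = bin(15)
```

bin() returns str representation

str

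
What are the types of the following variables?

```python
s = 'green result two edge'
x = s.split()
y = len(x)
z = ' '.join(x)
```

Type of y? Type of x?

len() returns int; str.split() returns list

int, list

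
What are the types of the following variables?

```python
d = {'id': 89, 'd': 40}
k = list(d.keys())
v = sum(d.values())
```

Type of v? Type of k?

sum of int values returns int; list(...) returns list

int, list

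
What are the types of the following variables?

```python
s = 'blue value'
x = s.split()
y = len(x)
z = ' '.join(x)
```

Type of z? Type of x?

str.join() returns str; str.split() returns list

str, list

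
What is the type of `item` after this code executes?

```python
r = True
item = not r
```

'not' always returns bool

bool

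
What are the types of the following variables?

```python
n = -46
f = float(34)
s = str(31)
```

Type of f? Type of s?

f is float; s is str

float, str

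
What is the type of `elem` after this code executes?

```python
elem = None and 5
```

'and' returns first falsy value (None)

NoneType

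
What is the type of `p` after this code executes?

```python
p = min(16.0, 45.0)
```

min() of floats returns float

float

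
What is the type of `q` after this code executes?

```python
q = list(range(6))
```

list(range(...)) returns list

list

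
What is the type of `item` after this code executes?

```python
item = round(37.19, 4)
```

round() with ndigits arg returns float

float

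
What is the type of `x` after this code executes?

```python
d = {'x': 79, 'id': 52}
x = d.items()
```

dict.items() returns a dict_items view

dict_items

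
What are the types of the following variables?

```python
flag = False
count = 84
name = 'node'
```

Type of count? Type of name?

count is int; name is str

int, str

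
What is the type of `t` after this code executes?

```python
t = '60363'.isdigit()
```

str.isdigit() returns bool

bool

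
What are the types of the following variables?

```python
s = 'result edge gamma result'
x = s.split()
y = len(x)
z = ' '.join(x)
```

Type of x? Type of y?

str.split() returns list; len() returns int

list, int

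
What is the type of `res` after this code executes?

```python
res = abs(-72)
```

abs() of int returns int

int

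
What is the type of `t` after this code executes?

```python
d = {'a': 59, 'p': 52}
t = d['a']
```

Accessing dict[str, int] with key 'a' returns int value 59

int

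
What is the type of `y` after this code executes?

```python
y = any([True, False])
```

any() returns bool

bool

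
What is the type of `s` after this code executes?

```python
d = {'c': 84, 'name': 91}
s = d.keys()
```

.keys() returns a dict_keys view object

dict_keys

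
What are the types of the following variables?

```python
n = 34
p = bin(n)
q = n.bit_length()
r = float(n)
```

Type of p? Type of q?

bin() returns str; int.bit_length() returns int

str, int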